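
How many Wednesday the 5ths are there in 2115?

Check the 5th of each month of 2115: Jan 5: Sat, Feb 5: Tue, Mar 5: Tue, Apr 5: Fri, May 5: Sun, Jun 5: Wed, Jul 5: Fri, Aug 5: Mon, Sep 5: Thu, Oct 5: Sat, Nov 5: Tue, Dec 5: Thu.
Wednesday occurs in June — 1 month.

1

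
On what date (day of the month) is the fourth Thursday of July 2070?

24

July 1, 2070 is a Tuesday, so the first Thursday is the 3rd.
The fourth Thursday is 3 + 21 = 24.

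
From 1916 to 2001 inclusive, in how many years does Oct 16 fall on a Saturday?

12

Track Oct 16's weekday year by year (advancing +1, or +2 across a Feb 29):
  1916: Mon  1917: Tue (+1)  1918: Wed (+1)  1919: Thu (+1)  1920: Sat (+2) ✓
  1921: Sun (+1)  1922: Mon (+1)  1923: Tue (+1)  1924: Thu (+2)  1925: Fri (+1)
  1926: Sat (+1) ✓  1927: Sun (+1)  1928: Tue (+2)  1929: Wed (+1)  … (58 more years) …
  1988: Sun (+2)  1989: Mon (+1)  1990: Tue (+1)  1991: Wed (+1)  1992: Fri (+2)
  1993: Sat (+1) ✓  1994: Sun (+1)  1995: Mon (+1)  1996: Wed (+2)  1997: Thu (+1)
  1998: Fri (+1)  1999: Sat (+1) ✓  2000: Mon (+2)  2001: Tue (+1)
Saturday years: 1920, 1926, 1937, 1943, 1948, 1954, 1965, 1971, 1976, 1982, 1993, 1999 — 12 in total.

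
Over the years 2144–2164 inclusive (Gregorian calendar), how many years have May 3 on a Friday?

Track May 3's weekday year by year (advancing +1, or +2 across a Feb 29):
  2144: Sun  2145: Mon (+1)  2146: Tue (+1)  2147: Wed (+1)  2148: Fri (+2) ✓
  2149: Sat (+1)  2150: Sun (+1)  2151: Mon (+1)  2152: Wed (+2)  2153: Thu (+1)
  2154: Fri (+1) ✓  2155: Sat (+1)  2156: Mon (+2)  2157: Tue (+1)  2158: Wed (+1)
  2159: Thu (+1)  2160: Sat (+2)  2161: Sun (+1)  2162: Mon (+1)  2163: Tue (+1)
  2164: Thu (+2)
Friday years: 2148, 2154 — 2 in total.

2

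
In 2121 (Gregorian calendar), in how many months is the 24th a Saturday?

Check the 24th of each month of 2121: Jan 24: Fri, Feb 24: Mon, Mar 24: Mon, Apr 24: Thu, May 24: Sat, Jun 24: Tue, Jul 24: Thu, Aug 24: Sun, Sep 24: Wed, Oct 24: Fri, Nov 24: Mon, Dec 24: Wed.
Saturday occurs in May — 1 month.

1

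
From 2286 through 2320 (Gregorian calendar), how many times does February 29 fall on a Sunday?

Leap years in 2286–2320: 8 of them.
Feb 29 weekday advances by 5 (mod 7) from one leap year to the next four years later (or differs when a century non-leap intervenes).
Leap-day weekdays: 2288:Wed 2292:Mon 2296:Sat 2304:Mon 2308:Sat 2312:Thu 2316:Tue 2320:Sun✓
Sunday: 2320 → 1.

1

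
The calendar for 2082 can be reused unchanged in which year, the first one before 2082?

Two years share a calendar iff Jan 1 falls on the same weekday and both are leap or both are common. 2082: Jan 1 is Thursday, common year.
2081: Jan 1 Wednesday, common
2080: Jan 1 Monday, leap
2079: Jan 1 Sunday, common
2078: Jan 1 Saturday, common
2077: Jan 1 Friday, common
2076: Jan 1 Wednesday, leap
2075: Jan 1 Tuesday, common
2074: Jan 1 Monday, common
2073: Jan 1 Sunday, common
2072: Jan 1 Friday, leap
2071: Jan 1 Thursday, common
2071 matches on both conditions.

2071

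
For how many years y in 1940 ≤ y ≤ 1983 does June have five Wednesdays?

13

June has 30 days; it has five Wednesdays when Wednesday falls among the first (month-length − 28) days — i.e. when June 1 is one of Wednesday/Tuesday.
June 1 by year: 1940:Sat 1941:Sun 1942:Mon 1943:Tue✓ 1944:Thu 1945:Fri 1946:Sat 1947:Sun 1948:Tue✓ 1949:Wed✓ 1950:Thu 1951:Fri 1952:Sun 1953:Mon 1954:Tue✓ …(14 more)… 1969:Sun 1970:Mon 1971:Tue✓ 1972:Thu 1973:Fri 1974:Sat 1975:Sun 1976:Tue✓ 1977:Wed✓ 1978:Thu 1979:Fri 1980:Sun 1981:Mon 1982:Tue✓ 1983:Wed✓
Years with five Wednesdays: 1943, 1948, 1949, 1954, 1955, 1960, 1965, 1966, 1971, 1976, 1977, 1982, 1983 → 13.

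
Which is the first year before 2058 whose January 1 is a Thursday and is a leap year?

2032

Jan 1 advances by 2 weekdays after a leap year and by 1 after a common year.
2058: Jan 1 is Tuesday.
2057: Monday
2056: Saturday (leap)
2055: Friday
2054: Thursday
2053: Wednesday
2052: Monday (leap)
2051: Sunday
2050: Saturday
2049: Friday
2048: Wednesday (leap)
2047: Tuesday
2046: Monday
2045: Sunday
2044: Friday (leap)
2043: Thursday
2042: Wednesday
2041: Tuesday
2040: Sunday (leap)
2039: Saturday
2038: Friday
2037: Thursday
2036: Tuesday (leap)
2035: Monday
2034: Sunday
2033: Saturday
2032: Thursday (leap)
2032 begins on a Thursday and is a leap year.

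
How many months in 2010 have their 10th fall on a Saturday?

Check the 10th of each month of 2010: Jan 10: Sun, Feb 10: Wed, Mar 10: Wed, Apr 10: Sat, May 10: Mon, Jun 10: Thu, Jul 10: Sat, Aug 10: Tue, Sep 10: Fri, Oct 10: Sun, Nov 10: Wed, Dec 10: Fri.
Saturday occurs in April, July — 2 months.

2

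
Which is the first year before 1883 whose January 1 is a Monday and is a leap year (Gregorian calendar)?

1872

Jan 1 advances by 2 weekdays after a leap year and by 1 after a common year.
1883: Jan 1 is Monday.
1882: Sunday
1881: Saturday
1880: Thursday (leap)
1879: Wednesday
1878: Tuesday
1877: Monday
1876: Saturday (leap)
1875: Friday
1874: Thursday
1873: Wednesday
1872: Monday (leap)
1872 begins on a Monday and is a leap year.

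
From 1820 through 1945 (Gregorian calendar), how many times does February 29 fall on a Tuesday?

Leap years in 1820–1945: 31 of them.
Feb 29 weekday advances by 5 (mod 7) from one leap year to the next four years later (or differs when a century non-leap intervenes).
Leap-day weekdays: 1820:Tue✓ 1824:Sun 1828:Fri 1832:Wed 1836:Mon 1840:Sat 1844:Thu 1848:Tue✓ 1852:Sun 1856:Fri 1860:Wed 1864:Mon 1868:Sat …(5 more)… 1892:Mon 1896:Sat 1904:Mon 1908:Sat 1912:Thu 1916:Tue✓ 1920:Sun 1924:Fri 1928:Wed 1932:Mon 1936:Sat 1940:Thu 1944:Tue✓
Tuesday: 1820, 1848, 1876, 1916, 1944 → 5.

5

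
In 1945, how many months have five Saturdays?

4

A month of length L has five Saturdays iff its first Saturday is on day ≤ L−28 (so day 1–3 in a 31-day month, 1–2 in a 30-day month, day 1 in a leap February).
Checking each month of 1945: Jan starts Mon (31d); Feb starts Thu (28d); Mar starts Thu (31d) ✓; Apr starts Sun (30d); May starts Tue (31d); Jun starts Fri (30d) ✓; Jul starts Sun (31d); Aug starts Wed (31d); Sep starts Sat (30d) ✓; Oct starts Mon (31d); Nov starts Thu (30d); Dec starts Sat (31d) ✓.
Five-Saturday months: March, June, September, December → 4.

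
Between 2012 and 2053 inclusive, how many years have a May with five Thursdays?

19

May has 31 days; it has five Thursdays when Thursday falls among the first (month-length − 28) days — i.e. when May 1 is one of Thursday/Wednesday/Tuesday.
May 1 by year: 2012:Tue✓ 2013:Wed✓ 2014:Thu✓ 2015:Fri 2016:Sun 2017:Mon 2018:Tue✓ 2019:Wed✓ 2020:Fri 2021:Sat 2022:Sun 2023:Mon 2024:Wed✓ 2025:Thu✓ 2026:Fri …(12 more)… 2039:Sun 2040:Tue✓ 2041:Wed✓ 2042:Thu✓ 2043:Fri 2044:Sun 2045:Mon 2046:Tue✓ 2047:Wed✓ 2048:Fri 2049:Sat 2050:Sun 2051:Mon 2052:Wed✓ 2053:Thu✓
Years with five Thursdays: 2012, 2013, 2014, 2018, 2019, 2024, 2025, 2029, 2030, 2031, 2035, 2036, 2040, 2041, 2042, 2046, 2047, 2052, 2053 → 19.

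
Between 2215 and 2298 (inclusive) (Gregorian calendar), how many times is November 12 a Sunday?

Track November 12's weekday year by year (advancing +1, or +2 across a Feb 29):
  2215: Sun ✓  2216: Tue (+2)  2217: Wed (+1)  2218: Thu (+1)  2219: Fri (+1)
  2220: Sun (+2) ✓  2221: Mon (+1)  2222: Tue (+1)  2223: Wed (+1)  2224: Fri (+2)
  2225: Sat (+1)  2226: Sun (+1) ✓  2227: Mon (+1)  2228: Wed (+2)  … (56 more years) …
  2285: Thu (+1)  2286: Fri (+1)  2287: Sat (+1)  2288: Mon (+2)  2289: Tue (+1)
  2290: Wed (+1)  2291: Thu (+1)  2292: Sat (+2)  2293: Sun (+1) ✓  2294: Mon (+1)
  2295: Tue (+1)  2296: Thu (+2)  2297: Fri (+1)  2298: Sat (+1)
Sunday years: 2215, 2220, 2226, 2237, 2243, 2248, 2254, 2265, 2271, 2276, 2282, 2293 — 12 in total.

12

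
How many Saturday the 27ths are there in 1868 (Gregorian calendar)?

Check the 27th of each month of 1868: Jan 27: Mon, Feb 27: Thu, Mar 27: Fri, Apr 27: Mon, May 27: Wed, Jun 27: Sat, Jul 27: Mon, Aug 27: Thu, Sep 27: Sun, Oct 27: Tue, Nov 27: Fri, Dec 27: Sun.
Saturday occurs in June — 1 month.

1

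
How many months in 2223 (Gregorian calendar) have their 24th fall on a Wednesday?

2

Check the 24th of each month of 2223: Jan 24: Fri, Feb 24: Mon, Mar 24: Mon, Apr 24: Thu, May 24: Sat, Jun 24: Tue, Jul 24: Thu, Aug 24: Sun, Sep 24: Wed, Oct 24: Fri, Nov 24: Mon, Dec 24: Wed.
Wednesday occurs in September, December — 2 months.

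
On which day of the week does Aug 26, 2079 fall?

Saturday

January 1, 2079 is a Sunday.
August 26 is day 238 of the year, i.e. 237 days after Jan 1.
237 mod 7 = 6, so advance 6 weekdays from Sunday: Saturday.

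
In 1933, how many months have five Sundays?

A month of length L has five Sundays iff its first Sunday is on day ≤ L−28 (so day 1–3 in a 31-day month, 1–2 in a 30-day month, day 1 in a leap February).
Checking each month of 1933: Jan starts Sun (31d) ✓; Feb starts Wed (28d); Mar starts Wed (31d); Apr starts Sat (30d) ✓; May starts Mon (31d); Jun starts Thu (30d); Jul starts Sat (31d) ✓; Aug starts Tue (31d); Sep starts Fri (30d); Oct starts Sun (31d) ✓; Nov starts Wed (30d); Dec starts Fri (31d) ✓.
Five-Sunday months: January, April, July, October, December → 5.

5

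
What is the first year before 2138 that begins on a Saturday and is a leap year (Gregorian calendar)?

Jan 1 advances by 2 weekdays after a leap year and by 1 after a common year.
2138: Jan 1 is Wednesday.
2137: Tuesday
2136: Sunday (leap)
2135: Saturday
2134: Friday
2133: Thursday
2132: Tuesday (leap)
2131: Monday
2130: Sunday
2129: Saturday
2128: Thursday (leap)
2127: Wednesday
2126: Tuesday
2125: Monday
2124: Saturday (leap)
2124 begins on a Saturday and is a leap year.

2124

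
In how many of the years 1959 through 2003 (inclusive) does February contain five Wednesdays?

February has 28 days (29 in leap years); it has five Wednesdays when Wednesday falls among the first (month-length − 28) days — i.e. when February 1 is Wednesday in a leap year (never in a common year).
February 1 by year: 1959:Sun 1960:Mon 1961:Wed 1962:Thu 1963:Fri 1964:Sat 1965:Mon 1966:Tue 1967:Wed 1968:Thu 1969:Sat 1970:Sun 1971:Mon 1972:Tue 1973:Thu …(15 more)… 1989:Wed 1990:Thu 1991:Fri 1992:Sat 1993:Mon 1994:Tue 1995:Wed 1996:Thu 1997:Sat 1998:Sun 1999:Mon 2000:Tue 2001:Thu 2002:Fri 2003:Sat
Years with five Wednesdays: 1984 → 1.

1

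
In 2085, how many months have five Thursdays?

A month of length L has five Thursdays iff its first Thursday is on day ≤ L−28 (so day 1–3 in a 31-day month, 1–2 in a 30-day month, day 1 in a leap February).
Checking each month of 2085: Jan starts Mon (31d); Feb starts Thu (28d); Mar starts Thu (31d) ✓; Apr starts Sun (30d); May starts Tue (31d) ✓; Jun starts Fri (30d); Jul starts Sun (31d); Aug starts Wed (31d) ✓; Sep starts Sat (30d); Oct starts Mon (31d); Nov starts Thu (30d) ✓; Dec starts Sat (31d).
Five-Thursday months: March, May, August, November → 4.

4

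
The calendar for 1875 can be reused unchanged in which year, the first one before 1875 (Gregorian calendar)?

Two years share a calendar iff Jan 1 falls on the same weekday and both are leap or both are common. 1875: Jan 1 is Friday, common year.
1874: Jan 1 Thursday, common
1873: Jan 1 Wednesday, common
1872: Jan 1 Monday, leap
1871: Jan 1 Sunday, common
1870: Jan 1 Saturday, common
1869: Jan 1 Friday, common
1869 matches on both conditions.

1869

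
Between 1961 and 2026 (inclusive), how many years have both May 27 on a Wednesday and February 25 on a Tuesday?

3

Check each year's weekday for May 27 and February 25:
  1961: Sat/Sat  1962: Sun/Sun  1963: Mon/Mon  1964: Wed/Tue ✓  1965: Thu/Thu  1966: Fri/Fri  1967: Sat/Sat  1968: Mon/Sun  1969: Tue/Tue  1970: Wed/Wed  1971: Thu/Thu  1972: Sat/Fri  1973: Sun/Sun  1974: Mon/Mon  …(38 more)…  2013: Mon/Mon  2014: Tue/Tue  2015: Wed/Wed  2016: Fri/Thu  2017: Sat/Sat  2018: Sun/Sun  2019: Mon/Mon  2020: Wed/Tue ✓  2021: Thu/Thu  2022: Fri/Fri  2023: Sat/Sat  2024: Mon/Sun  2025: Tue/Tue  2026: Wed/Wed
Both conditions hold in: 1964, 1992, 2020 — 3.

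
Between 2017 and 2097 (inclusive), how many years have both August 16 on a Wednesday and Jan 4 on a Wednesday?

9

Check each year's weekday for August 16 and Jan 4:
  2017: Wed/Wed ✓  2018: Thu/Thu  2019: Fri/Fri  2020: Sun/Sat  2021: Mon/Mon  2022: Tue/Tue  2023: Wed/Wed ✓  2024: Fri/Thu  2025: Sat/Sat  2026: Sun/Sun  2027: Mon/Mon  2028: Wed/Tue  2029: Thu/Thu  2030: Fri/Fri  …(53 more)…  2084: Wed/Tue  2085: Thu/Thu  2086: Fri/Fri  2087: Sat/Sat  2088: Mon/Sun  2089: Tue/Tue  2090: Wed/Wed ✓  2091: Thu/Thu  2092: Sat/Fri  2093: Sun/Sun  2094: Mon/Mon  2095: Tue/Tue  2096: Thu/Wed  2097: Fri/Fri
Both conditions hold in: 2017, 2023, 2034, 2045, 2051, 2062, 2073, 2079, 2090 — 9.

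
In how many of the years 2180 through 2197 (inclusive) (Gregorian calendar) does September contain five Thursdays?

5

September has 30 days; it has five Thursdays when Thursday falls among the first (month-length − 28) days — i.e. when September 1 is one of Thursday/Wednesday.
September 1 by year: 2180:Fri 2181:Sat 2182:Sun 2183:Mon 2184:Wed✓ 2185:Thu✓ 2186:Fri 2187:Sat 2188:Mon 2189:Tue 2190:Wed✓ 2191:Thu✓ 2192:Sat 2193:Sun 2194:Mon 2195:Tue 2196:Thu✓ 2197:Fri
Years with five Thursdays: 2184, 2185, 2190, 2191, 2196 → 5.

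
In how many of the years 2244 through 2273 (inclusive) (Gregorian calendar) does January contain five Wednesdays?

14

January has 31 days; it has five Wednesdays when Wednesday falls among the first (month-length − 28) days — i.e. when January 1 is one of Wednesday/Tuesday/Monday.
January 1 by year: 2244:Mon✓ 2245:Wed✓ 2246:Thu 2247:Fri 2248:Sat 2249:Mon✓ 2250:Tue✓ 2251:Wed✓ 2252:Thu 2253:Sat 2254:Sun 2255:Mon✓ 2256:Tue✓ 2257:Thu 2258:Fri 2259:Sat 2260:Sun 2261:Tue✓ 2262:Wed✓ 2263:Thu 2264:Fri 2265:Sun 2266:Mon✓ 2267:Tue✓ 2268:Wed✓ 2269:Fri 2270:Sat 2271:Sun 2272:Mon✓ 2273:Wed✓
Years with five Wednesdays: 2244, 2245, 2249, 2250, 2251, 2255, 2256, 2261, 2262, 2266, 2267, 2268, 2272, 2273 → 14.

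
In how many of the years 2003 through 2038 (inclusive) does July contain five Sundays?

15

July has 31 days; it has five Sundays when Sunday falls among the first (month-length − 28) days — i.e. when July 1 is one of Sunday/Saturday/Friday.
July 1 by year: 2003:Tue 2004:Thu 2005:Fri✓ 2006:Sat✓ 2007:Sun✓ 2008:Tue 2009:Wed 2010:Thu 2011:Fri✓ 2012:Sun✓ 2013:Mon 2014:Tue 2015:Wed 2016:Fri✓ 2017:Sat✓ …(6 more)… 2024:Mon 2025:Tue 2026:Wed 2027:Thu 2028:Sat✓ 2029:Sun✓ 2030:Mon 2031:Tue 2032:Thu 2033:Fri✓ 2034:Sat✓ 2035:Sun✓ 2036:Tue 2037:Wed 2038:Thu
Years with five Sundays: 2005, 2006, 2007, 2011, 2012, 2016, 2017, 2018, 2022, 2023, 2028, 2029, 2033, 2034, 2035 → 15.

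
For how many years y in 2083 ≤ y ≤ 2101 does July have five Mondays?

7

July has 31 days; it has five Mondays when Monday falls among the first (month-length − 28) days — i.e. when July 1 is one of Monday/Sunday/Saturday.
July 1 by year: 2083:Thu 2084:Sat✓ 2085:Sun✓ 2086:Mon✓ 2087:Tue 2088:Thu 2089:Fri 2090:Sat✓ 2091:Sun✓ 2092:Tue 2093:Wed 2094:Thu 2095:Fri 2096:Sun✓ 2097:Mon✓ 2098:Tue 2099:Wed 2100:Thu 2101:Fri
Years with five Mondays: 2084, 2085, 2086, 2090, 2091, 2096, 2097 → 7.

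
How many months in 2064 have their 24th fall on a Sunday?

Check the 24th of each month of 2064: Jan 24: Thu, Feb 24: Sun, Mar 24: Mon, Apr 24: Thu, May 24: Sat, Jun 24: Tue, Jul 24: Thu, Aug 24: Sun, Sep 24: Wed, Oct 24: Fri, Nov 24: Mon, Dec 24: Wed.
Sunday occurs in February, August — 2 months.

2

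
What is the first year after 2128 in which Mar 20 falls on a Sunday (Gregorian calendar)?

2129

From one year to the next, a fixed date's weekday advances by 1, or by 2 when a Feb 29 lies between the two dates.
2128: March 20 is Saturday.
2129: Sunday (+1)
Mar 20 falls on a Sunday in 2129.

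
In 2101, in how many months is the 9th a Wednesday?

3

Check the 9th of each month of 2101: Jan 9: Sun, Feb 9: Wed, Mar 9: Wed, Apr 9: Sat, May 9: Mon, Jun 9: Thu, Jul 9: Sat, Aug 9: Tue, Sep 9: Fri, Oct 9: Sun, Nov 9: Wed, Dec 9: Fri.
Wednesday occurs in February, March, November — 3 months.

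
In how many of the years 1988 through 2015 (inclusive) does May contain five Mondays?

12

May has 31 days; it has five Mondays when Monday falls among the first (month-length − 28) days — i.e. when May 1 is one of Monday/Sunday/Saturday.
May 1 by year: 1988:Sun✓ 1989:Mon✓ 1990:Tue 1991:Wed 1992:Fri 1993:Sat✓ 1994:Sun✓ 1995:Mon✓ 1996:Wed 1997:Thu 1998:Fri 1999:Sat✓ 2000:Mon✓ 2001:Tue 2002:Wed 2003:Thu 2004:Sat✓ 2005:Sun✓ 2006:Mon✓ 2007:Tue 2008:Thu 2009:Fri 2010:Sat✓ 2011:Sun✓ 2012:Tue 2013:Wed 2014:Thu 2015:Fri
Years with five Mondays: 1988, 1989, 1993, 1994, 1995, 1999, 2000, 2004, 2005, 2006, 2010, 2011 → 12.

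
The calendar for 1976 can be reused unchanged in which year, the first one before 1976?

1948

Two years share a calendar iff Jan 1 falls on the same weekday and both are leap or both are common. 1976: Jan 1 is Thursday, leap year.
1975: Jan 1 Wednesday, common
1974: Jan 1 Tuesday, common
1973: Jan 1 Monday, common
1972: Jan 1 Saturday, leap
1971: Jan 1 Friday, common
1970: Jan 1 Thursday, common
1969: Jan 1 Wednesday, common
1968: Jan 1 Monday, leap
1967: Jan 1 Sunday, common
1966: Jan 1 Saturday, common
1965: Jan 1 Friday, common
1964: Jan 1 Wednesday, leap
1963: Jan 1 Tuesday, common
1962: Jan 1 Monday, common
1961: Jan 1 Sunday, common
1960: Jan 1 Friday, leap
1959: Jan 1 Thursday, common
1958: Jan 1 Wednesday, common
1957: Jan 1 Tuesday, common
1956: Jan 1 Sunday, leap
1955: Jan 1 Saturday, common
1954: Jan 1 Friday, common
1953: Jan 1 Thursday, common
1952: Jan 1 Tuesday, leap
1951: Jan 1 Monday, common
1950: Jan 1 Sunday, common
1949: Jan 1 Saturday, common
1948: Jan 1 Thursday, leap
1948 matches on both conditions.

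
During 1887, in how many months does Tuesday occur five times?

4

A month of length L has five Tuesdays iff its first Tuesday is on day ≤ L−28 (so day 1–3 in a 31-day month, 1–2 in a 30-day month, day 1 in a leap February).
Checking each month of 1887: Jan starts Sat (31d); Feb starts Tue (28d); Mar starts Tue (31d) ✓; Apr starts Fri (30d); May starts Sun (31d) ✓; Jun starts Wed (30d); Jul starts Fri (31d); Aug starts Mon (31d) ✓; Sep starts Thu (30d); Oct starts Sat (31d); Nov starts Tue (30d) ✓; Dec starts Thu (31d).
Five-Tuesday months: March, May, August, November → 4.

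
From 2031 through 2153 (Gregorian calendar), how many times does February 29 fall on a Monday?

4

Leap years in 2031–2153: 30 of them.
Feb 29 weekday advances by 5 (mod 7) from one leap year to the next four years later (or differs when a century non-leap intervenes).
Leap-day weekdays: 2032:Sun 2036:Fri 2040:Wed 2044:Mon✓ 2048:Sat 2052:Thu 2056:Tue 2060:Sun 2064:Fri 2068:Wed 2072:Mon✓ 2076:Sat 2080:Thu …(4 more)… 2104:Fri 2108:Wed 2112:Mon✓ 2116:Sat 2120:Thu 2124:Tue 2128:Sun 2132:Fri 2136:Wed 2140:Mon✓ 2144:Sat 2148:Thu 2152:Tue
Monday: 2044, 2072, 2112, 2140 → 4.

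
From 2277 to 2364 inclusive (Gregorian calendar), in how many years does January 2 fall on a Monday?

Track January 2's weekday year by year (advancing +1, or +2 across a Feb 29):
  2277: Tue  2278: Wed (+1)  2279: Thu (+1)  2280: Fri (+1)  2281: Sun (+2)
  2282: Mon (+1) ✓  2283: Tue (+1)  2284: Wed (+1)  2285: Fri (+2)  2286: Sat (+1)
  2287: Sun (+1)  2288: Mon (+1) ✓  2289: Wed (+2)  2290: Thu (+1)  … (60 more years) …
  2351: Tue (+1)  2352: Wed (+1)  2353: Fri (+2)  2354: Sat (+1)  2355: Sun (+1)
  2356: Mon (+1) ✓  2357: Wed (+2)  2358: Thu (+1)  2359: Fri (+1)  2360: Sat (+1)
  2361: Mon (+2) ✓  2362: Tue (+1)  2363: Wed (+1)  2364: Thu (+1)
Monday years: 2282, 2288, 2293, 2299, 2305, 2311, 2322, 2328, 2333, 2339, 2350, 2356, 2361 — 13 in total.

13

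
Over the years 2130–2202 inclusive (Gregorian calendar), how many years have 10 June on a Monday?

10

Track 10 June's weekday year by year (advancing +1, or +2 across a Feb 29):
  2130: Sat  2131: Sun (+1)  2132: Tue (+2)  2133: Wed (+1)  2134: Thu (+1)
  2135: Fri (+1)  2136: Sun (+2)  2137: Mon (+1) ✓  2138: Tue (+1)  2139: Wed (+1)
  2140: Fri (+2)  2141: Sat (+1)  2142: Sun (+1)  2143: Mon (+1) ✓  … (45 more years) …
  2189: Wed (+1)  2190: Thu (+1)  2191: Fri (+1)  2192: Sun (+2)  2193: Mon (+1) ✓
  2194: Tue (+1)  2195: Wed (+1)  2196: Fri (+2)  2197: Sat (+1)  2198: Sun (+1)
  2199: Mon (+1) ✓  2200: Tue (+1)  2201: Wed (+1)  2202: Thu (+1)
Monday years: 2137, 2143, 2148, 2154, 2165, 2171, 2176, 2182, 2193, 2199 — 10 in total.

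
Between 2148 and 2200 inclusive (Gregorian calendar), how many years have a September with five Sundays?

16

September has 30 days; it has five Sundays when Sunday falls among the first (month-length − 28) days — i.e. when September 1 is one of Sunday/Saturday.
September 1 by year: 2148:Sun✓ 2149:Mon 2150:Tue 2151:Wed 2152:Fri 2153:Sat✓ 2154:Sun✓ 2155:Mon 2156:Wed 2157:Thu 2158:Fri 2159:Sat✓ 2160:Mon 2161:Tue 2162:Wed …(23 more)… 2186:Fri 2187:Sat✓ 2188:Mon 2189:Tue 2190:Wed 2191:Thu 2192:Sat✓ 2193:Sun✓ 2194:Mon 2195:Tue 2196:Thu 2197:Fri 2198:Sat✓ 2199:Sun✓ 2200:Mon
Years with five Sundays: 2148, 2153, 2154, 2159, 2164, 2165, 2170, 2171, 2176, 2181, 2182, 2187, 2192, 2193, 2198, 2199 → 16.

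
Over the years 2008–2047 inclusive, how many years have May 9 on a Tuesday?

Track May 9's weekday year by year (advancing +1, or +2 across a Feb 29):
  2008: Fri  2009: Sat (+1)  2010: Sun (+1)  2011: Mon (+1)  2012: Wed (+2)
  2013: Thu (+1)  2014: Fri (+1)  2015: Sat (+1)  2016: Mon (+2)  2017: Tue (+1) ✓
  2018: Wed (+1)  2019: Thu (+1)  2020: Sat (+2)  2021: Sun (+1)  … (12 more years) …
  2034: Tue (+1) ✓  2035: Wed (+1)  2036: Fri (+2)  2037: Sat (+1)  2038: Sun (+1)
  2039: Mon (+1)  2040: Wed (+2)  2041: Thu (+1)  2042: Fri (+1)  2043: Sat (+1)
  2044: Mon (+2)  2045: Tue (+1) ✓  2046: Wed (+1)  2047: Thu (+1)
Tuesday years: 2017, 2023, 2028, 2034, 2045 — 5 in total.

5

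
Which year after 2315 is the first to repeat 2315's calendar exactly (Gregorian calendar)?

Two years share a calendar iff Jan 1 falls on the same weekday and both are leap or both are common. 2315: Jan 1 is Friday, common year.
2316: Jan 1 Saturday, leap
2317: Jan 1 Monday, common
2318: Jan 1 Tuesday, common
2319: Jan 1 Wednesday, common
2320: Jan 1 Thursday, leap
2321: Jan 1 Saturday, common
2322: Jan 1 Sunday, common
2323: Jan 1 Monday, common
2324: Jan 1 Tuesday, leap
2325: Jan 1 Thursday, common
2326: Jan 1 Friday, common
2326 matches on both conditions.

2326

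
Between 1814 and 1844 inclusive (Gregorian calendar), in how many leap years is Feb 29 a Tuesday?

Leap years in 1814–1844: 8 of them.
Feb 29 weekday advances by 5 (mod 7) from one leap year to the next four years later (or differs when a century non-leap intervenes).
Leap-day weekdays: 1816:Thu 1820:Tue✓ 1824:Sun 1828:Fri 1832:Wed 1836:Mon 1840:Sat 1844:Thu
Tuesday: 1820 → 1.

1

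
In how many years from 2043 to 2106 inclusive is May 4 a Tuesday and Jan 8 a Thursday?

2

Check each year's weekday for May 4 and Jan 8:
  2043: Mon/Thu  2044: Wed/Fri  2045: Thu/Sun  2046: Fri/Mon  2047: Sat/Tue  2048: Mon/Wed  2049: Tue/Fri  2050: Wed/Sat  2051: Thu/Sun  2052: Sat/Mon  2053: Sun/Wed  2054: Mon/Thu  2055: Tue/Fri  2056: Thu/Sat  …(36 more)…  2093: Mon/Thu  2094: Tue/Fri  2095: Wed/Sat  2096: Fri/Sun  2097: Sat/Tue  2098: Sun/Wed  2099: Mon/Thu  2100: Tue/Fri  2101: Wed/Sat  2102: Thu/Sun  2103: Fri/Mon  2104: Sun/Tue  2105: Mon/Thu  2106: Tue/Fri
Both conditions hold in: 2060, 2088 — 2.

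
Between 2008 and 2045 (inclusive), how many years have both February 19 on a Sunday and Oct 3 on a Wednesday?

Check each year's weekday for February 19 and Oct 3:
  2008: Tue/Fri  2009: Thu/Sat  2010: Fri/Sun  2011: Sat/Mon  2012: Sun/Wed ✓  2013: Tue/Thu  2014: Wed/Fri  2015: Thu/Sat  2016: Fri/Mon  2017: Sun/Tue  2018: Mon/Wed  2019: Tue/Thu  2020: Wed/Sat  2021: Fri/Sun  …(10 more)…  2032: Thu/Sun  2033: Sat/Mon  2034: Sun/Tue  2035: Mon/Wed  2036: Tue/Fri  2037: Thu/Sat  2038: Fri/Sun  2039: Sat/Mon  2040: Sun/Wed ✓  2041: Tue/Thu  2042: Wed/Fri  2043: Thu/Sat  2044: Fri/Mon  2045: Sun/Tue
Both conditions hold in: 2012, 2040 — 2.

2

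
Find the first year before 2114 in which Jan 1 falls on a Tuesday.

Jan 1 advances by 2 weekdays after a leap year and by 1 after a common year.
2114: Jan 1 is Monday.
2113: Sunday
2112: Friday (leap)
2111: Thursday
2110: Wednesday
2109: Tuesday
2109 begins on a Tuesday

2109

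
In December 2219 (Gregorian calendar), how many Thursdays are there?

5

December 2219 has 31 days and begins on Wednesday.
The first Thursday is December 2.
Thursdays fall on 2, 9, 16, 23, 30 — that's 5.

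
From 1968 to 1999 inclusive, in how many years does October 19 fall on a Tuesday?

Track October 19's weekday year by year (advancing +1, or +2 across a Feb 29):
  1968: Sat  1969: Sun (+1)  1970: Mon (+1)  1971: Tue (+1) ✓  1972: Thu (+2)
  1973: Fri (+1)  1974: Sat (+1)  1975: Sun (+1)  1976: Tue (+2) ✓  1977: Wed (+1)
  1978: Thu (+1)  1979: Fri (+1)  1980: Sun (+2)  1981: Mon (+1)  … (4 more years) …
  1986: Sun (+1)  1987: Mon (+1)  1988: Wed (+2)  1989: Thu (+1)  1990: Fri (+1)
  1991: Sat (+1)  1992: Mon (+2)  1993: Tue (+1) ✓  1994: Wed (+1)  1995: Thu (+1)
  1996: Sat (+2)  1997: Sun (+1)  1998: Mon (+1)  1999: Tue (+1) ✓
Tuesday years: 1971, 1976, 1982, 1993, 1999 — 5 in total.

5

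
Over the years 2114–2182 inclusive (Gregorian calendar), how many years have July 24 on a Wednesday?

11

Track July 24's weekday year by year (advancing +1, or +2 across a Feb 29):
  2114: Tue  2115: Wed (+1) ✓  2116: Fri (+2)  2117: Sat (+1)  2118: Sun (+1)
  2119: Mon (+1)  2120: Wed (+2) ✓  2121: Thu (+1)  2122: Fri (+1)  2123: Sat (+1)
  2124: Mon (+2)  2125: Tue (+1)  2126: Wed (+1) ✓  2127: Thu (+1)  … (41 more years) …
  2169: Mon (+1)  2170: Tue (+1)  2171: Wed (+1) ✓  2172: Fri (+2)  2173: Sat (+1)
  2174: Sun (+1)  2175: Mon (+1)  2176: Wed (+2) ✓  2177: Thu (+1)  2178: Fri (+1)
  2179: Sat (+1)  2180: Mon (+2)  2181: Tue (+1)  2182: Wed (+1) ✓
Wednesday years: 2115, 2120, 2126, 2137, 2143, 2148, 2154, 2165, 2171, 2176, 2182 — 11 in total.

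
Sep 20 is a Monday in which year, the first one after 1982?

From one year to the next, a fixed date's weekday advances by 1, or by 2 when a Feb 29 lies between the two dates.
1982: September 20 is Monday.
1983: Tuesday (+1)
1984: Thursday (+2)
1985: Friday (+1)
1986: Saturday (+1)
1987: Sunday (+1)
1988: Tuesday (+2)
1989: Wednesday (+1)
1990: Thursday (+1)
1991: Friday (+1)
1992: Sunday (+2)
1993: Monday (+1)
Sep 20 falls on a Monday in 1993.

1993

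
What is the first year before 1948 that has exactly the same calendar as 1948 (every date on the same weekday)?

Two years share a calendar iff Jan 1 falls on the same weekday and both are leap or both are common. 1948: Jan 1 is Thursday, leap year.
1947: Jan 1 Wednesday, common
1946: Jan 1 Tuesday, common
1945: Jan 1 Monday, common
1944: Jan 1 Saturday, leap
1943: Jan 1 Friday, common
1942: Jan 1 Thursday, common
1941: Jan 1 Wednesday, common
1940: Jan 1 Monday, leap
1939: Jan 1 Sunday, common
1938: Jan 1 Saturday, common
1937: Jan 1 Friday, common
1936: Jan 1 Wednesday, leap
1935: Jan 1 Tuesday, common
1934: Jan 1 Monday, common
1933: Jan 1 Sunday, common
1932: Jan 1 Friday, leap
1931: Jan 1 Thursday, common
1930: Jan 1 Wednesday, common
1929: Jan 1 Tuesday, common
1928: Jan 1 Sunday, leap
1927: Jan 1 Saturday, common
1926: Jan 1 Friday, common
1925: Jan 1 Thursday, common
1924: Jan 1 Tuesday, leap
1923: Jan 1 Monday, common
1922: Jan 1 Sunday, common
1921: Jan 1 Saturday, common
1920: Jan 1 Thursday, leap
1920 matches on both conditions.

1920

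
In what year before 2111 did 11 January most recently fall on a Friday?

2109

From one year to the next, a fixed date's weekday advances by 1, or by 2 when a Feb 29 lies between the two dates.
2111: January 11 is Sunday.
2110: Saturday (−1)
2109: Friday (−1)
11 January falls on a Friday in 2109.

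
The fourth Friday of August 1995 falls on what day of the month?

25

August 1, 1995 is a Tuesday, so the first Friday is the 4th.
The fourth Friday is 4 + 21 = 25.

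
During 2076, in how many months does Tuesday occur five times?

A month of length L has five Tuesdays iff its first Tuesday is on day ≤ L−28 (so day 1–3 in a 31-day month, 1–2 in a 30-day month, day 1 in a leap February).
Checking each month of 2076: Jan starts Wed (31d); Feb starts Sat (29d); Mar starts Sun (31d) ✓; Apr starts Wed (30d); May starts Fri (31d); Jun starts Mon (30d) ✓; Jul starts Wed (31d); Aug starts Sat (31d); Sep starts Tue (30d) ✓; Oct starts Thu (31d); Nov starts Sun (30d); Dec starts Tue (31d) ✓.
Five-Tuesday months: March, June, September, December → 4.

4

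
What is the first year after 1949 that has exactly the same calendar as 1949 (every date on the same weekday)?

1955

Two years share a calendar iff Jan 1 falls on the same weekday and both are leap or both are common. 1949: Jan 1 is Saturday, common year.
1950: Jan 1 Sunday, common
1951: Jan 1 Monday, common
1952: Jan 1 Tuesday, leap
1953: Jan 1 Thursday, common
1954: Jan 1 Friday, common
1955: Jan 1 Saturday, common
1955 matches on both conditions.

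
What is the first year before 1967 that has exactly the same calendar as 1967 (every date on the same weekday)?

1961

Two years share a calendar iff Jan 1 falls on the same weekday and both are leap or both are common. 1967: Jan 1 is Sunday, common year.
1966: Jan 1 Saturday, common
1965: Jan 1 Friday, common
1964: Jan 1 Wednesday, leap
1963: Jan 1 Tuesday, common
1962: Jan 1 Monday, common
1961: Jan 1 Sunday, common
1961 matches on both conditions.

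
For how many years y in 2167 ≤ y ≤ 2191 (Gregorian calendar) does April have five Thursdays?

April has 30 days; it has five Thursdays when Thursday falls among the first (month-length − 28) days — i.e. when April 1 is one of Thursday/Wednesday.
April 1 by year: 2167:Wed✓ 2168:Fri 2169:Sat 2170:Sun 2171:Mon 2172:Wed✓ 2173:Thu✓ 2174:Fri 2175:Sat 2176:Mon 2177:Tue 2178:Wed✓ 2179:Thu✓ 2180:Sat 2181:Sun 2182:Mon 2183:Tue 2184:Thu✓ 2185:Fri 2186:Sat 2187:Sun 2188:Tue 2189:Wed✓ 2190:Thu✓ 2191:Fri
Years with five Thursdays: 2167, 2172, 2173, 2178, 2179, 2184, 2189, 2190 → 8.

8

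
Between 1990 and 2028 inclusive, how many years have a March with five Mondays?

17

March has 31 days; it has five Mondays when Monday falls among the first (month-length − 28) days — i.e. when March 1 is one of Monday/Sunday/Saturday.
March 1 by year: 1990:Thu 1991:Fri 1992:Sun✓ 1993:Mon✓ 1994:Tue 1995:Wed 1996:Fri 1997:Sat✓ 1998:Sun✓ 1999:Mon✓ 2000:Wed 2001:Thu 2002:Fri 2003:Sat✓ 2004:Mon✓ …(9 more)… 2014:Sat✓ 2015:Sun✓ 2016:Tue 2017:Wed 2018:Thu 2019:Fri 2020:Sun✓ 2021:Mon✓ 2022:Tue 2023:Wed 2024:Fri 2025:Sat✓ 2026:Sun✓ 2027:Mon✓ 2028:Wed
Years with five Mondays: 1992, 1993, 1997, 1998, 1999, 2003, 2004, 2008, 2009, 2010, 2014, 2015, 2020, 2021, 2025, 2026, 2027 → 17.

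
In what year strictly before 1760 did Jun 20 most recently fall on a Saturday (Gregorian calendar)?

1750

From one year to the next, a fixed date's weekday advances by 1, or by 2 when a Feb 29 lies between the two dates.
1760: June 20 is Friday.
1759: Wednesday (−2)
1758: Tuesday (−1)
1757: Monday (−1)
1756: Sunday (−1)
1755: Friday (−2)
1754: Thursday (−1)
1753: Wednesday (−1)
1752: Tuesday (−1)
1751: Sunday (−2)
1750: Saturday (−1)
Jun 20 falls on a Saturday in 1750.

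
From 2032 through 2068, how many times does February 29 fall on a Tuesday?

Leap years in 2032–2068: 10 of them.
Feb 29 weekday advances by 5 (mod 7) from one leap year to the next four years later (or differs when a century non-leap intervenes).
Leap-day weekdays: 2032:Sun 2036:Fri 2040:Wed 2044:Mon 2048:Sat 2052:Thu 2056:Tue✓ 2060:Sun 2064:Fri 2068:Wed
Tuesday: 2056 → 1.

1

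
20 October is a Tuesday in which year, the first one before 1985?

From one year to the next, a fixed date's weekday advances by 1, or by 2 when a Feb 29 lies between the two dates.
1985: October 20 is Sunday.
1984: Saturday (−1)
1983: Thursday (−2)
1982: Wednesday (−1)
1981: Tuesday (−1)
20 October falls on a Tuesday in 1981.

1981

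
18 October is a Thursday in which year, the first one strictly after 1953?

1956

From one year to the next, a fixed date's weekday advances by 1, or by 2 when a Feb 29 lies between the two dates.
1953: October 18 is Sunday.
1954: Monday (+1)
1955: Tuesday (+1)
1956: Thursday (+2)
18 October falls on a Thursday in 1956.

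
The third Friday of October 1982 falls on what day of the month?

15

October 1, 1982 is a Friday, so the first Friday is the 1st.
The third Friday is 1 + 14 = 15.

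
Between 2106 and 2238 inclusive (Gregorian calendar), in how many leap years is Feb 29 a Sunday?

4

Leap years in 2106–2238: 32 of them.
Feb 29 weekday advances by 5 (mod 7) from one leap year to the next four years later (or differs when a century non-leap intervenes).
Leap-day weekdays: 2108:Wed 2112:Mon 2116:Sat 2120:Thu 2124:Tue 2128:Sun✓ 2132:Fri 2136:Wed 2140:Mon 2144:Sat 2148:Thu 2152:Tue 2156:Sun✓ …(6 more)… 2184:Sun✓ 2188:Fri 2192:Wed 2196:Mon 2204:Wed 2208:Mon 2212:Sat 2216:Thu 2220:Tue 2224:Sun✓ 2228:Fri 2232:Wed 2236:Mon
Sunday: 2128, 2156, 2184, 2224 → 4.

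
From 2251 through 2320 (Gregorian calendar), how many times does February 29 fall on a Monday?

Leap years in 2251–2320: 17 of them.
Feb 29 weekday advances by 5 (mod 7) from one leap year to the next four years later (or differs when a century non-leap intervenes).
Leap-day weekdays: 2252:Sun 2256:Fri 2260:Wed 2264:Mon✓ 2268:Sat 2272:Thu 2276:Tue 2280:Sun 2284:Fri 2288:Wed 2292:Mon✓ 2296:Sat 2304:Mon✓ 2308:Sat 2312:Thu 2316:Tue 2320:Sun
Monday: 2264, 2292, 2304 → 3.

3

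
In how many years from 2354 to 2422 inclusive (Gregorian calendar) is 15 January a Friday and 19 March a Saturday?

Check each year's weekday for 15 January and 19 March:
  2354: Fri/Fri  2355: Sat/Sat  2356: Sun/Mon  2357: Tue/Tue  2358: Wed/Wed  2359: Thu/Thu  2360: Fri/Sat ✓  2361: Sun/Sun  2362: Mon/Mon  2363: Tue/Tue  2364: Wed/Thu  2365: Fri/Fri  2366: Sat/Sat  2367: Sun/Sun  …(41 more)…  2409: Thu/Thu  2410: Fri/Fri  2411: Sat/Sat  2412: Sun/Mon  2413: Tue/Tue  2414: Wed/Wed  2415: Thu/Thu  2416: Fri/Sat ✓  2417: Sun/Sun  2418: Mon/Mon  2419: Tue/Tue  2420: Wed/Thu  2421: Fri/Fri  2422: Sat/Sat
Both conditions hold in: 2360, 2388, 2416 — 3.

3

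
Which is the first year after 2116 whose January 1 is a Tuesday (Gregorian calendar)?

Jan 1 advances by 2 weekdays after a leap year and by 1 after a common year.
2116: Jan 1 is Wednesday (leap).
2117: Friday
2118: Saturday
2119: Sunday
2120: Monday (leap)
2121: Wednesday
2122: Thursday
2123: Friday
2124: Saturday (leap)
2125: Monday
2126: Tuesday
2126 begins on a Tuesday

2126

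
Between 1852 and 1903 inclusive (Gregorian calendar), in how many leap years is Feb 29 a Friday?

2

Leap years in 1852–1903: 12 of them.
Feb 29 weekday advances by 5 (mod 7) from one leap year to the next four years later (or differs when a century non-leap intervenes).
Leap-day weekdays: 1852:Sun 1856:Fri✓ 1860:Wed 1864:Mon 1868:Sat 1872:Thu 1876:Tue 1880:Sun 1884:Fri✓ 1888:Wed 1892:Mon 1896:Sat
Friday: 1856, 1884 → 2.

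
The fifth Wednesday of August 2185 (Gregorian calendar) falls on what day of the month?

August 1, 2185 is a Monday, so the first Wednesday is the 3rd.
The fifth Wednesday is 3 + 28 = 31.

31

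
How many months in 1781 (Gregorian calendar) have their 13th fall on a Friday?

Check the 13th of each month of 1781: Jan 13: Sat, Feb 13: Tue, Mar 13: Tue, Apr 13: Fri, May 13: Sun, Jun 13: Wed, Jul 13: Fri, Aug 13: Mon, Sep 13: Thu, Oct 13: Sat, Nov 13: Tue, Dec 13: Thu.
Friday occurs in April, July — 2 months.

2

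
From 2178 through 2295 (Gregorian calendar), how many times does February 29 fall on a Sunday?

Leap years in 2178–2295: 28 of them.
Feb 29 weekday advances by 5 (mod 7) from one leap year to the next four years later (or differs when a century non-leap intervenes).
Leap-day weekdays: 2180:Tue 2184:Sun✓ 2188:Fri 2192:Wed 2196:Mon 2204:Wed 2208:Mon 2212:Sat 2216:Thu 2220:Tue 2224:Sun✓ 2228:Fri 2232:Wed 2236:Mon 2240:Sat 2244:Thu 2248:Tue 2252:Sun✓ 2256:Fri 2260:Wed 2264:Mon 2268:Sat 2272:Thu 2276:Tue 2280:Sun✓ 2284:Fri 2288:Wed 2292:Mon
Sunday: 2184, 2224, 2252, 2280 → 4.

4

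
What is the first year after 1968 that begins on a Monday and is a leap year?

Jan 1 advances by 2 weekdays after a leap year and by 1 after a common year.
1968: Jan 1 is Monday (leap).
1969: Wednesday
1970: Thursday
1971: Friday
1972: Saturday (leap)
1973: Monday
1974: Tuesday
1975: Wednesday
1976: Thursday (leap)
1977: Saturday
1978: Sunday
1979: Monday
1980: Tuesday (leap)
1981: Thursday
1982: Friday
1983: Saturday
1984: Sunday (leap)
1985: Tuesday
1986: Wednesday
1987: Thursday
1988: Friday (leap)
1989: Sunday
1990: Monday
1991: Tuesday
1992: Wednesday (leap)
1993: Friday
1994: Saturday
1995: Sunday
1996: Monday (leap)
1996 begins on a Monday and is a leap year.

1996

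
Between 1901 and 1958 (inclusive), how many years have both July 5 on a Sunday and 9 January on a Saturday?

Check each year's weekday for July 5 and 9 January:
  1901: Fri/Wed  1902: Sat/Thu  1903: Sun/Fri  1904: Tue/Sat  1905: Wed/Mon  1906: Thu/Tue  1907: Fri/Wed  1908: Sun/Thu  1909: Mon/Sat  1910: Tue/Sun  1911: Wed/Mon  1912: Fri/Tue  1913: Sat/Thu  1914: Sun/Fri  …(30 more)…  1945: Thu/Tue  1946: Fri/Wed  1947: Sat/Thu  1948: Mon/Fri  1949: Tue/Sun  1950: Wed/Mon  1951: Thu/Tue  1952: Sat/Wed  1953: Sun/Fri  1954: Mon/Sat  1955: Tue/Sun  1956: Thu/Mon  1957: Fri/Wed  1958: Sat/Thu
Both conditions hold in: no year — 0.

0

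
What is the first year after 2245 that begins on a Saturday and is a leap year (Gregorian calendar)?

2248

Jan 1 advances by 2 weekdays after a leap year and by 1 after a common year.
2245: Jan 1 is Wednesday.
2246: Thursday
2247: Friday
2248: Saturday (leap)
2248 begins on a Saturday and is a leap year.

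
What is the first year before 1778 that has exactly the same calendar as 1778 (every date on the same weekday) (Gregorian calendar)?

Two years share a calendar iff Jan 1 falls on the same weekday and both are leap or both are common. 1778: Jan 1 is Thursday, common year.
1777: Jan 1 Wednesday, common
1776: Jan 1 Monday, leap
1775: Jan 1 Sunday, common
1774: Jan 1 Saturday, common
1773: Jan 1 Friday, common
1772: Jan 1 Wednesday, leap
1771: Jan 1 Tuesday, common
1770: Jan 1 Monday, common
1769: Jan 1 Sunday, common
1768: Jan 1 Friday, leap
1767: Jan 1 Thursday, common
1767 matches on both conditions.

1767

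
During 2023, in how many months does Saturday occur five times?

A month of length L has five Saturdays iff its first Saturday is on day ≤ L−28 (so day 1–3 in a 31-day month, 1–2 in a 30-day month, day 1 in a leap February).
Checking each month of 2023: Jan starts Sun (31d); Feb starts Wed (28d); Mar starts Wed (31d); Apr starts Sat (30d) ✓; May starts Mon (31d); Jun starts Thu (30d); Jul starts Sat (31d) ✓; Aug starts Tue (31d); Sep starts Fri (30d) ✓; Oct starts Sun (31d); Nov starts Wed (30d); Dec starts Fri (31d) ✓.
Five-Saturday months: April, July, September, December → 4.

4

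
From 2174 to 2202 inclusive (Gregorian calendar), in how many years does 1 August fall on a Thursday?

Track 1 August's weekday year by year (advancing +1, or +2 across a Feb 29):
  2174: Mon  2175: Tue (+1)  2176: Thu (+2) ✓  2177: Fri (+1)  2178: Sat (+1)
  2179: Sun (+1)  2180: Tue (+2)  2181: Wed (+1)  2182: Thu (+1) ✓  2183: Fri (+1)
  2184: Sun (+2)  2185: Mon (+1)  2186: Tue (+1)  2187: Wed (+1)  2188: Fri (+2)
  2189: Sat (+1)  2190: Sun (+1)  2191: Mon (+1)  2192: Wed (+2)  2193: Thu (+1) ✓
  2194: Fri (+1)  2195: Sat (+1)  2196: Mon (+2)  2197: Tue (+1)  2198: Wed (+1)
  2199: Thu (+1) ✓  2200: Fri (+1)  2201: Sat (+1)  2202: Sun (+1)
Thursday years: 2176, 2182, 2193, 2199 — 4 in total.

4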